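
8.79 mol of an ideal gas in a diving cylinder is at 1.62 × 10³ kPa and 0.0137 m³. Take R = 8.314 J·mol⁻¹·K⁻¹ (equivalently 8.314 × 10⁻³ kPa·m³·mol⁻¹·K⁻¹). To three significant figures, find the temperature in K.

PV = nRT ⇒ T = PV/(nR) = (1.62e+03 × 0.0137) / (8.79 × 8.314 × 10⁻³)

T ≈ 304 K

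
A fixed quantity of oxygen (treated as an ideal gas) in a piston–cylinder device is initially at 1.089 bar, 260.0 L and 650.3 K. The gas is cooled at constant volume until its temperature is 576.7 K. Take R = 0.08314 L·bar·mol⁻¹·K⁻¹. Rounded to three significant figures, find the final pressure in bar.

P₂ ≈ 0.966 bar

V constant ⇒ P ∝ T: V₂ = V₁; P₂ = P₁·(T₂/T₁) = 0.9657 bar.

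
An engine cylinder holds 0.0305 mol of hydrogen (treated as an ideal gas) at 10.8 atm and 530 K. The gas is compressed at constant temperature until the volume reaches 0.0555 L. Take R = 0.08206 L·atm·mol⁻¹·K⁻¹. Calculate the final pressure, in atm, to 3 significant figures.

P₂ ≈ 23.9 atm

From PV = nRT: V₁ = nRT₁/P₁ = 0.1228 L.
T constant ⇒ Boyle's law P V = const: T₂ = T₁; P₂ = P₁·(V₁/V₂) = 23.90 atm.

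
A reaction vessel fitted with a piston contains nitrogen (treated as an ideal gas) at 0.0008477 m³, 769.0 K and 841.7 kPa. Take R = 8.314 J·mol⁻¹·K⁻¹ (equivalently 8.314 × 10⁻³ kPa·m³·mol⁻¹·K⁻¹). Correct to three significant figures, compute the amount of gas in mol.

PV = nRT ⇒ n = PV/(RT) = (841.7 × 0.0008477) / (8.314 × 10⁻³ × 769.0)

n ≈ 0.112 mol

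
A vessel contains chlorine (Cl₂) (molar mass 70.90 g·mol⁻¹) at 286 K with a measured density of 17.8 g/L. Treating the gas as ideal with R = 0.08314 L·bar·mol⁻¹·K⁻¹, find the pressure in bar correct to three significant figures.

ρ = PM/(RT) ⇒ P = ρRT/M = (17.8 × 0.08314 × 286.0) / 70.90

P ≈ 5.97 bar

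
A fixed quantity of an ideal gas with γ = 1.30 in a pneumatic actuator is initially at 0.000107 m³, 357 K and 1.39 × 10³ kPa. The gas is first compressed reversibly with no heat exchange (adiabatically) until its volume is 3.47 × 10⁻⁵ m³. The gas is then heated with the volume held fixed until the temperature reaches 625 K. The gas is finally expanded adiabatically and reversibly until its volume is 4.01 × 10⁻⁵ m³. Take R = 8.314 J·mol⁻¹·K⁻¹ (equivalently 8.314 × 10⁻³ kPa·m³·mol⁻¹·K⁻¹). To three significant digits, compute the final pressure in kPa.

P₄ ≈ 6.22e+03 kPa

Adiabatic (γ = 1.30), T V^(γ−1) and P V^γ constant: T₂ = T₁·(V₁/V₂)^(γ−1) = 500.5 K; P₂ = P₁·(V₁/V₂)^γ = 6009 kPa.
Isochoric, so P/T is constant: V₃ = V₂; P₃ = P₂·(T₃/T₂) = 7504 kPa.
Adiabatic (γ = 1.30), T V^(γ−1) and P V^γ constant: T₄ = T₃·(V₃/V₄)^(γ−1) = 598.5 K; P₄ = P₃·(V₃/V₄)^γ = 6218 kPa.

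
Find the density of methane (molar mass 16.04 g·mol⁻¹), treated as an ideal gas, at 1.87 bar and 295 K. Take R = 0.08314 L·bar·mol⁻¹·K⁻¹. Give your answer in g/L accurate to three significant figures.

ρ ≈ 1.22 g/L

ρ = PM/(RT) = (1.87 × 16.04) / (0.08314 × 295.0)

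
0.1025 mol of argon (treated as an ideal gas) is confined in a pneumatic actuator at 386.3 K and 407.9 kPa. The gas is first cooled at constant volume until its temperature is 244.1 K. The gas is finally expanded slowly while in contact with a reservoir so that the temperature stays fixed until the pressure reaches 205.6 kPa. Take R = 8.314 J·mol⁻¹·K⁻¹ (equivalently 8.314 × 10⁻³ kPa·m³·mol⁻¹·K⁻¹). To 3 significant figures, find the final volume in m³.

V₃ ≈ 0.00101 m³

From PV = nRT: V₁ = nRT₁/P₁ = 0.0008071 m³.
Isochoric, so P/T is constant: V₂ = V₁; P₂ = P₁·(T₂/T₁) = 257.7 kPa.
T constant ⇒ Boyle's law P V = const: T₃ = T₂; V₃ = V₂·(P₂/P₃) = 0.001012 m³.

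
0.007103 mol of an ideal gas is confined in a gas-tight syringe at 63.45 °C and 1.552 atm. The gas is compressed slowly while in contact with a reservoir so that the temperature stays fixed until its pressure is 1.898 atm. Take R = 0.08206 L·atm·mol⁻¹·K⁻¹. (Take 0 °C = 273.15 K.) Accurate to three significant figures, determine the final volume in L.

Convert: T₁ = 336.6 K.
From PV = nRT: V₁ = nRT₁/P₁ = 0.1264 L.
T constant ⇒ Boyle's law P V = const: T₂ = T₁; V₂ = V₁·(P₁/P₂) = 0.1034 L.

V₂ ≈ 0.103 L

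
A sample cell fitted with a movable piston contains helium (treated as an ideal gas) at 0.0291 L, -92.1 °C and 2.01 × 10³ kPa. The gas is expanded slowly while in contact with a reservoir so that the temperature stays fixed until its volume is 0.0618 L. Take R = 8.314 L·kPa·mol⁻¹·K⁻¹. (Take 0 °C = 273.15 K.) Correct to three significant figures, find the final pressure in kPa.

Convert: T₁ = 181.0 K.
T constant ⇒ Boyle's law P V = const: T₂ = T₁; P₂ = P₁·(V₁/V₂) = 946.5 kPa.

P₂ ≈ 946 kPa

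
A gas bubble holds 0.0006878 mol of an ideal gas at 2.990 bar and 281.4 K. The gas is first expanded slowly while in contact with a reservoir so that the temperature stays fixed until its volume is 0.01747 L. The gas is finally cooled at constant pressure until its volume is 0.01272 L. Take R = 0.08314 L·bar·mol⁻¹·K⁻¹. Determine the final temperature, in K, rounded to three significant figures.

From PV = nRT: V₁ = nRT₁/P₁ = 0.005382 L.
Isothermal, so P V is constant: T₂ = T₁; P₂ = P₁·(V₁/V₂) = 0.9211 bar.
P constant ⇒ V ∝ T: P₃ = P₂; T₃ = T₂·(V₃/V₂) = 204.9 K.

T₃ ≈ 205 K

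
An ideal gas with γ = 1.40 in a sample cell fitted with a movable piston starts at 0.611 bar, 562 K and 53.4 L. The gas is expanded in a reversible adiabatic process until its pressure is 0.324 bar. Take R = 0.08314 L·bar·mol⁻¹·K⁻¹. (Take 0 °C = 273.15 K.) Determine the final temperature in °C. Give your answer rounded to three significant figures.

T₂ ≈ 196 °C

Reversible adiabatic, γ = 1.40: T₂ = T₁·(P₂/P₁)^((γ−1)/γ) = 468.8 K; V₂ = V₁·(P₁/P₂)^(1/γ) = 84.01 L.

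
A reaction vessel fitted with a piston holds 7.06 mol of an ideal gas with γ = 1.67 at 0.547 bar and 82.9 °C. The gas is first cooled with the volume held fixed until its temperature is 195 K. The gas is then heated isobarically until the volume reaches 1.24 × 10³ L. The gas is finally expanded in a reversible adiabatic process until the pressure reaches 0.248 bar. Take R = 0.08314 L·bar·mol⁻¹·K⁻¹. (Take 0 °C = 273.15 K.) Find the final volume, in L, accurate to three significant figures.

V₄ ≈ 1.39e+03 L

Convert: T₁ = 356.0 K.
From PV = nRT: V₁ = nRT₁/P₁ = 382.1 L.
Isochoric, so P/T is constant: V₂ = V₁; P₂ = P₁·(T₂/T₁) = 0.2996 bar.
Isobaric, so V/T is constant: P₃ = P₂; T₃ = T₂·(V₃/V₂) = 632.9 K.
Adiabatic (γ = 1.67), T V^(γ−1) and P V^γ constant: T₄ = T₃·(P₄/P₃)^((γ−1)/γ) = 586.7 K; V₄ = V₃·(P₃/P₄)^(1/γ) = 1389 L.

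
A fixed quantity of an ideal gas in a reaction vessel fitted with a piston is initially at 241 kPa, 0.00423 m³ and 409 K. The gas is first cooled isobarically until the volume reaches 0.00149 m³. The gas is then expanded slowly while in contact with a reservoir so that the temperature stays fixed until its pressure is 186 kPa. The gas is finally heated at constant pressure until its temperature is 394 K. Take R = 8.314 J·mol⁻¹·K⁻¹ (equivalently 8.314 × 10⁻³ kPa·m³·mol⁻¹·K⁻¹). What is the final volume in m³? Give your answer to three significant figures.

Isobaric, so V/T is constant: P₂ = P₁; T₂ = T₁·(V₂/V₁) = 144.1 K.
T constant ⇒ Boyle's law P V = const: T₃ = T₂; V₃ = V₂·(P₂/P₃) = 0.001931 m³.
Isobaric, so V/T is constant: P₄ = P₃; V₄ = V₃·(T₄/T₃) = 0.005280 m³.

V₄ ≈ 0.00528 m³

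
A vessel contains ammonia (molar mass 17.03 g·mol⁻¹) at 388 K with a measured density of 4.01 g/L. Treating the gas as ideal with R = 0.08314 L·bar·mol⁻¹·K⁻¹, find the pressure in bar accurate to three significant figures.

ρ = PM/(RT) ⇒ P = ρRT/M = (4.01 × 0.08314 × 388.0) / 17.03

P ≈ 7.60 bar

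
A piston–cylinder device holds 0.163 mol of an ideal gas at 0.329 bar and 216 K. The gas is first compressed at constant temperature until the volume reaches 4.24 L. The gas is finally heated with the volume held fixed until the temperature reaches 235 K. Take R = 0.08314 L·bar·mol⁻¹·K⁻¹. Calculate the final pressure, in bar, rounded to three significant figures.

P₃ ≈ 0.751 bar

From PV = nRT: V₁ = nRT₁/P₁ = 8.897 L.
T constant ⇒ Boyle's law P V = const: T₂ = T₁; P₂ = P₁·(V₁/V₂) = 0.6904 bar.
Isochoric, so P/T is constant: V₃ = V₂; P₃ = P₂·(T₃/T₂) = 0.7511 bar.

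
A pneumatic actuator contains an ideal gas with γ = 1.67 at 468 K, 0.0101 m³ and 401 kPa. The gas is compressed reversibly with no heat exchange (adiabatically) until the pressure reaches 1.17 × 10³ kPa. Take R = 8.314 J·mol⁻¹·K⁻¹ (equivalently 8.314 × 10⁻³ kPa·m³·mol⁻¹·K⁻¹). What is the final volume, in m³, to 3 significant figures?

Reversible adiabatic, γ = 1.67: T₂ = T₁·(P₂/P₁)^((γ−1)/γ) = 719.1 K; V₂ = V₁·(P₁/P₂)^(1/γ) = 0.005319 m³.

V₂ ≈ 0.00532 m³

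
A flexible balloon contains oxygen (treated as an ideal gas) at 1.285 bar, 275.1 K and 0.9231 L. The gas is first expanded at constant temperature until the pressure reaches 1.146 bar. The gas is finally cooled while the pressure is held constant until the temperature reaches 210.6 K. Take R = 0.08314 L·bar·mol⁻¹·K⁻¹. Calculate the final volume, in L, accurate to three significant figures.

V₃ ≈ 0.792 L

T constant ⇒ Boyle's law P V = const: T₂ = T₁; V₂ = V₁·(P₁/P₂) = 1.035 L.
P constant ⇒ V ∝ T: P₃ = P₂; V₃ = V₂·(T₃/T₂) = 0.7924 L.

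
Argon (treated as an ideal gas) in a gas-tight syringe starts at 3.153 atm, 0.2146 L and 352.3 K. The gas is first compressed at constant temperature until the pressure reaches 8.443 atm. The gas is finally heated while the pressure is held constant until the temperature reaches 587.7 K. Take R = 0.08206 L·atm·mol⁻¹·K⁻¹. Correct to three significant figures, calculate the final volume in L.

V₃ ≈ 0.134 L

Isothermal, so P V is constant: T₂ = T₁; V₂ = V₁·(P₁/P₂) = 0.08014 L.
Isobaric, so V/T is constant: P₃ = P₂; V₃ = V₂·(T₃/T₂) = 0.1337 L.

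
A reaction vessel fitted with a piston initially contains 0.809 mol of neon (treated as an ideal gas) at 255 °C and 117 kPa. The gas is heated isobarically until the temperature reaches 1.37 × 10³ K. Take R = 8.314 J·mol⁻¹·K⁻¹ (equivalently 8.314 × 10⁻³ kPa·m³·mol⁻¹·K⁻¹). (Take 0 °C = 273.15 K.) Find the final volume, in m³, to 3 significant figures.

Convert: T₁ = 528.1 K.
From PV = nRT: V₁ = nRT₁/P₁ = 0.03036 m³.
P constant ⇒ V ∝ T: P₂ = P₁; V₂ = V₁·(T₂/T₁) = 0.07876 m³.

V₂ ≈ 0.0788 m³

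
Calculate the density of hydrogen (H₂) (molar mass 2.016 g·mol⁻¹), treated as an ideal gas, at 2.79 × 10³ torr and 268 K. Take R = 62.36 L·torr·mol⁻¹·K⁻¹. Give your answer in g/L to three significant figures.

ρ = PM/(RT) = (2.79e+03 × 2.016) / (62.36 × 268.0)

ρ ≈ 0.337 g/L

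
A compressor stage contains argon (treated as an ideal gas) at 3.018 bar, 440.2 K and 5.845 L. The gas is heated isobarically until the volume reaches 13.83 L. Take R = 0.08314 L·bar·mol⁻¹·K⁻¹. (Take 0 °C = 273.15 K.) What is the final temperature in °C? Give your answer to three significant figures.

Isobaric, so V/T is constant: P₂ = P₁; T₂ = T₁·(V₂/V₁) = 1042 K.

T₂ ≈ 768 °C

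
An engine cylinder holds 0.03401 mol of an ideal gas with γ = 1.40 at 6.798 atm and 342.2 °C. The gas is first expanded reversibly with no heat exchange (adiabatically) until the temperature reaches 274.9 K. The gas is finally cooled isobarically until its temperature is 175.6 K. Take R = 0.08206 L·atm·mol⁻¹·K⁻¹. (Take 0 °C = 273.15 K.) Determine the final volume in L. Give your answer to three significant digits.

Convert: T₁ = 615.3 K.
From PV = nRT: V₁ = nRT₁/P₁ = 0.2526 L.
Adiabatic (γ = 1.40), T V^(γ−1) and P V^γ constant: P₂ = P₁·(T₂/T₁)^(γ/(γ−1)) = 0.4051 atm; V₂ = V₁·(T₁/T₂)^(1/(γ−1)) = 1.894 L.
Isobaric, so V/T is constant: P₃ = P₂; V₃ = V₂·(T₃/T₂) = 1.210 L.

V₃ ≈ 1.21 L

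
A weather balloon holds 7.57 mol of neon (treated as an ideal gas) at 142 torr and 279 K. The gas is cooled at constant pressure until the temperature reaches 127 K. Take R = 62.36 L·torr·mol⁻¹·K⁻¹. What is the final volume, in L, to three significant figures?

From PV = nRT: V₁ = nRT₁/P₁ = 927.5 L.
P constant ⇒ V ∝ T: P₂ = P₁; V₂ = V₁·(T₂/T₁) = 422.2 L.

V₂ ≈ 422 L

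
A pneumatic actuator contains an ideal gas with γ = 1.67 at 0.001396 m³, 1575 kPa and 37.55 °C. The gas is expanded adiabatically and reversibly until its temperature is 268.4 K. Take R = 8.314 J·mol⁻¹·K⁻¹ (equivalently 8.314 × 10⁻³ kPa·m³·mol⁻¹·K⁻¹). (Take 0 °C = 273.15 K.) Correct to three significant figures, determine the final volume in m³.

Convert: T₁ = 310.7 K.
Reversible adiabatic, γ = 1.67: P₂ = P₁·(T₂/T₁)^(γ/(γ−1)) = 1094 kPa; V₂ = V₁·(T₁/T₂)^(1/(γ−1)) = 0.001737 m³.

V₂ ≈ 0.00174 m³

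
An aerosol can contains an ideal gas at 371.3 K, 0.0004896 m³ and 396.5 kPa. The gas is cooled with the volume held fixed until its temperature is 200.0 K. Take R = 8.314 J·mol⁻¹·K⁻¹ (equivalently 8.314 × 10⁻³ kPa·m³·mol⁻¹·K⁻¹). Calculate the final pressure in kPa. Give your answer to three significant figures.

V constant ⇒ P ∝ T: V₂ = V₁; P₂ = P₁·(T₂/T₁) = 213.6 kPa.

P₂ ≈ 214 kPa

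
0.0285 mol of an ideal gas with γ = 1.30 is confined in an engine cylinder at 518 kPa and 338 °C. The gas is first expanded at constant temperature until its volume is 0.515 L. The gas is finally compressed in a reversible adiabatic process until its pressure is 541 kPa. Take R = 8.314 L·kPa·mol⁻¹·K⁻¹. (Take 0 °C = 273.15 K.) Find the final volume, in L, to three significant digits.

Convert: T₁ = 611.1 K.
From PV = nRT: V₁ = nRT₁/P₁ = 0.2796 L.
Isothermal, so P V is constant: T₂ = T₁; P₂ = P₁·(V₁/V₂) = 281.2 kPa.
Adiabatic (γ = 1.30), T V^(γ−1) and P V^γ constant: T₃ = T₂·(P₃/P₂)^((γ−1)/γ) = 710.8 K; V₃ = V₂·(P₂/P₃)^(1/γ) = 0.3113 L.

V₃ ≈ 0.311 L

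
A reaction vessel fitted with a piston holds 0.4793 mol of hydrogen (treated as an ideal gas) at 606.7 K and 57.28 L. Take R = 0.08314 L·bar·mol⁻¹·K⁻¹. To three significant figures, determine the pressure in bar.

P ≈ 0.422 bar

PV = nRT ⇒ P = nRT/V = (0.4793 × 0.08314 × 606.7) / 57.28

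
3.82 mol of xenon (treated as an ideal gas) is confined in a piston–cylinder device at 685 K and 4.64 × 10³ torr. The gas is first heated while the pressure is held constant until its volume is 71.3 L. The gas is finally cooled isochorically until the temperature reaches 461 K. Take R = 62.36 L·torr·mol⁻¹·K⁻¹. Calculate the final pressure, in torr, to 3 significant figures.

From PV = nRT: V₁ = nRT₁/P₁ = 35.17 L.
Isobaric, so V/T is constant: P₂ = P₁; T₂ = T₁·(V₂/V₁) = 1389 K.
Isochoric, so P/T is constant: V₃ = V₂; P₃ = P₂·(T₃/T₂) = 1540 torr.

P₃ ≈ 1.54e+03 torr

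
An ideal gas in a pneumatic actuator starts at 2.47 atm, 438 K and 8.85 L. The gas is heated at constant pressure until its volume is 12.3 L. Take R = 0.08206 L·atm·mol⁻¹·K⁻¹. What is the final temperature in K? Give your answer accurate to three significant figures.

T₂ ≈ 609 K

Isobaric, so V/T is constant: P₂ = P₁; T₂ = T₁·(V₂/V₁) = 608.7 K.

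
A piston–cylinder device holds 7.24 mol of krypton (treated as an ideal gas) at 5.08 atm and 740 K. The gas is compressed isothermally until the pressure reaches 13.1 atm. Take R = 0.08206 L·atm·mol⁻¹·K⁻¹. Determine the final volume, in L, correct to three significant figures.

V₂ ≈ 33.6 L

From PV = nRT: V₁ = nRT₁/P₁ = 86.54 L.
T constant ⇒ Boyle's law P V = const: T₂ = T₁; V₂ = V₁·(P₁/P₂) = 33.56 L.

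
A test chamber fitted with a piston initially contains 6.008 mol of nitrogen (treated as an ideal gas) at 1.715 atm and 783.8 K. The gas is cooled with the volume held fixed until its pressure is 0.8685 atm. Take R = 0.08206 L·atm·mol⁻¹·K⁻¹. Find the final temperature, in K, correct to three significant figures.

From PV = nRT: V₁ = nRT₁/P₁ = 225.3 L.
V constant ⇒ P ∝ T: V₂ = V₁; T₂ = T₁·(P₂/P₁) = 396.9 K.

T₂ ≈ 397 K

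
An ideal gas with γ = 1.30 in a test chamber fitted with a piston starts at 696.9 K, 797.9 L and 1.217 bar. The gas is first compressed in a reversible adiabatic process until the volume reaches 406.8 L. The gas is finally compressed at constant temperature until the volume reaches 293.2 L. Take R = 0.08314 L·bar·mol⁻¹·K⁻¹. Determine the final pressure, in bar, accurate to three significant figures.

P₃ ≈ 4.05 bar

Adiabatic (γ = 1.30), T V^(γ−1) and P V^γ constant: T₂ = T₁·(V₁/V₂)^(γ−1) = 853.0 K; P₂ = P₁·(V₁/V₂)^γ = 2.922 bar.
T constant ⇒ Boyle's law P V = const: T₃ = T₂; P₃ = P₂·(V₂/V₃) = 4.054 bar.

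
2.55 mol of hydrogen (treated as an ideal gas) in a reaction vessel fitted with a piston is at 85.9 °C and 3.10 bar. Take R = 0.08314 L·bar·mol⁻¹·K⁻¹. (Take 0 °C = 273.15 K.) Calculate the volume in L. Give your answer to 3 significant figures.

Convert: T = 359.05 K.
PV = nRT ⇒ V = nRT/P = (2.55 × 0.08314 × 359.05) / 3.10

V ≈ 24.6 L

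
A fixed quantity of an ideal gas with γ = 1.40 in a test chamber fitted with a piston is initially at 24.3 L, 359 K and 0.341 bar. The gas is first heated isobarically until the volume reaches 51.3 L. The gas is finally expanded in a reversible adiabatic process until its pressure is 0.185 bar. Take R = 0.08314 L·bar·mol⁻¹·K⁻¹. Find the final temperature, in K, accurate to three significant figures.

P constant ⇒ V ∝ T: P₂ = P₁; T₂ = T₁·(V₂/V₁) = 757.9 K.
Reversible adiabatic, γ = 1.40: T₃ = T₂·(P₃/P₂)^((γ−1)/γ) = 636.4 K; V₃ = V₂·(P₂/P₃)^(1/γ) = 79.40 L.

T₃ ≈ 636 K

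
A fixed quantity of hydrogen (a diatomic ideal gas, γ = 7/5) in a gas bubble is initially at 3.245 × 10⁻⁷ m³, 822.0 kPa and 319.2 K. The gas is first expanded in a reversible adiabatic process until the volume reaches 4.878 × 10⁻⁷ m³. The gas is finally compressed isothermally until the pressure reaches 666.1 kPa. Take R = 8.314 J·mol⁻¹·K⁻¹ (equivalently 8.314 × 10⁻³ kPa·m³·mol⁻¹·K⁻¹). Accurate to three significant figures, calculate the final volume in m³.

V₃ ≈ 3.40e-07 m³

Reversible adiabatic, γ = 7/5: T₂ = T₁·(V₁/V₂)^(γ−1) = 271.2 K; P₂ = P₁·(V₁/V₂)^γ = 464.6 kPa.
T constant ⇒ Boyle's law P V = const: T₃ = T₂; V₃ = V₂·(P₂/P₃) = 3.402e-07 m³.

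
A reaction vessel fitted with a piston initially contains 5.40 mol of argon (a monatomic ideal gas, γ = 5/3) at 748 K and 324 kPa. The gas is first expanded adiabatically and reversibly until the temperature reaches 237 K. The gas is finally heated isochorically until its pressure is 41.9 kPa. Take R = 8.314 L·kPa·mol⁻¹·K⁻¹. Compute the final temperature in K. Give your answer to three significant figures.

T₃ ≈ 542 K

From PV = nRT: V₁ = nRT₁/P₁ = 103.6 L.
Reversible adiabatic, γ = 5/3: P₂ = P₁·(T₂/T₁)^(γ/(γ−1)) = 18.31 kPa; V₂ = V₁·(T₁/T₂)^(1/(γ−1)) = 581.2 L.
Isochoric, so P/T is constant: V₃ = V₂; T₃ = T₂·(P₃/P₂) = 542.4 K.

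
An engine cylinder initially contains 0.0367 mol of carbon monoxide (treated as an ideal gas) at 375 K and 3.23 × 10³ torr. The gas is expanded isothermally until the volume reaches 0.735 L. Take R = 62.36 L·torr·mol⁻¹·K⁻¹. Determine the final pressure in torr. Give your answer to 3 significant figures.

From PV = nRT: V₁ = nRT₁/P₁ = 0.2657 L.
Isothermal, so P V is constant: T₂ = T₁; P₂ = P₁·(V₁/V₂) = 1168 torr.

P₂ ≈ 1.17e+03 torr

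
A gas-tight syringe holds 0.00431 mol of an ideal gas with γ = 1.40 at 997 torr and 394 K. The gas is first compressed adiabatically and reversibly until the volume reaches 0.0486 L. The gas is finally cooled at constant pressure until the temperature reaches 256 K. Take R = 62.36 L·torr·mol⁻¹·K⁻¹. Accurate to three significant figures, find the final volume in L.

From PV = nRT: V₁ = nRT₁/P₁ = 0.1062 L.
Adiabatic (γ = 1.40), T V^(γ−1) and P V^γ constant: T₂ = T₁·(V₁/V₂)^(γ−1) = 538.7 K; P₂ = P₁·(V₁/V₂)^γ = 2979 torr.
P constant ⇒ V ∝ T: P₃ = P₂; V₃ = V₂·(T₃/T₂) = 0.02310 L.

V₃ ≈ 0.0231 L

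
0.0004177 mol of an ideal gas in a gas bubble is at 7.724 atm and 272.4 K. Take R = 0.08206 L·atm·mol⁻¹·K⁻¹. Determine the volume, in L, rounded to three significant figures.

PV = nRT ⇒ V = nRT/P = (0.0004177 × 0.08206 × 272.4) / 7.724

V ≈ 0.00121 L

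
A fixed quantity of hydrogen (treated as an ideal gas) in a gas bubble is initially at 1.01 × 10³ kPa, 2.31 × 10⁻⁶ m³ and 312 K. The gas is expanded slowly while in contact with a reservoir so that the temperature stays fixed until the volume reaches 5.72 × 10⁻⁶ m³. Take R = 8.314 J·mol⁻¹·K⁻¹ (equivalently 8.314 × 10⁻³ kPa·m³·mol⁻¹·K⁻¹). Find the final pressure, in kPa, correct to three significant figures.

P₂ ≈ 408 kPa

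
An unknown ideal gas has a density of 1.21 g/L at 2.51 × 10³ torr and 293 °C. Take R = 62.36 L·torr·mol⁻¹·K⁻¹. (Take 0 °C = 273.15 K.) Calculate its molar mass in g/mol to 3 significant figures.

M ≈ 17.0 g/mol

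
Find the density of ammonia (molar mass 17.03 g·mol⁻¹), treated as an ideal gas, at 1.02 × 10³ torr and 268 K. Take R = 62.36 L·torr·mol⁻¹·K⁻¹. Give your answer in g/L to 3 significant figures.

ρ ≈ 1.04 g/L

ρ = PM/(RT) = (1.02e+03 × 17.03) / (62.36 × 268.0)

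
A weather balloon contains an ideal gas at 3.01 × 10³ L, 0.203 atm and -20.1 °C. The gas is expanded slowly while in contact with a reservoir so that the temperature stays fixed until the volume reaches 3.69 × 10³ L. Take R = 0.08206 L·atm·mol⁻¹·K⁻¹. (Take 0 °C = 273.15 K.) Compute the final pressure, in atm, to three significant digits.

P₂ ≈ 0.166 atm

Convert: T₁ = 253.0 K.
T constant ⇒ Boyle's law P V = const: T₂ = T₁; P₂ = P₁·(V₁/V₂) = 0.1656 atm.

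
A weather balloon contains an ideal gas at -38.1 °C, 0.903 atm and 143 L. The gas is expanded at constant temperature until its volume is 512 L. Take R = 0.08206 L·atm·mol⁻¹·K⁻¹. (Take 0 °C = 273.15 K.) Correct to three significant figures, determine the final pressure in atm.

Convert: T₁ = 235.0 K.
T constant ⇒ Boyle's law P V = const: T₂ = T₁; P₂ = P₁·(V₁/V₂) = 0.2522 atm.

P₂ ≈ 0.252 atm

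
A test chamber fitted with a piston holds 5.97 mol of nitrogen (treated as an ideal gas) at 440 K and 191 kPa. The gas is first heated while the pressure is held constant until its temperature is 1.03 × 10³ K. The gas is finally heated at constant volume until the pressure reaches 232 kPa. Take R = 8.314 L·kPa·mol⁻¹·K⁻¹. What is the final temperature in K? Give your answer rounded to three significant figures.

T₃ ≈ 1.25e+03 K

From PV = nRT: V₁ = nRT₁/P₁ = 114.3 L.
P constant ⇒ V ∝ T: P₂ = P₁; V₂ = V₁·(T₂/T₁) = 267.7 L.
V constant ⇒ P ∝ T: V₃ = V₂; T₃ = T₂·(P₃/P₂) = 1251 K.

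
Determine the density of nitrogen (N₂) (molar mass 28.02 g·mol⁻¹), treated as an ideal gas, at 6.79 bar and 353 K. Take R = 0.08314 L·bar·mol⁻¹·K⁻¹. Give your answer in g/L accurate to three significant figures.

ρ = PM/(RT) = (6.79 × 28.02) / (0.08314 × 353.0)

ρ ≈ 6.48 g/L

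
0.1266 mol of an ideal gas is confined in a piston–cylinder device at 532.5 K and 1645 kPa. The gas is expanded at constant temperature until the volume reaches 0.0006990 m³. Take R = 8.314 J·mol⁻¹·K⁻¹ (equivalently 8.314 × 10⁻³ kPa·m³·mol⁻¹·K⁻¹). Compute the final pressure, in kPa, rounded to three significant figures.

P₂ ≈ 802 kPa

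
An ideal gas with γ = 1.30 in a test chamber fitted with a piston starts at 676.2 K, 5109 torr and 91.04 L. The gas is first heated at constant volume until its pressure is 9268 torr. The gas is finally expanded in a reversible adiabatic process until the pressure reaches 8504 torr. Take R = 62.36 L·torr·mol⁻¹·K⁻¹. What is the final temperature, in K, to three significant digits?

T₃ ≈ 1.20e+03 K

V constant ⇒ P ∝ T: V₂ = V₁; T₂ = T₁·(P₂/P₁) = 1227 K.
Reversible adiabatic, γ = 1.30: T₃ = T₂·(P₃/P₂)^((γ−1)/γ) = 1203 K; V₃ = V₂·(P₂/P₃)^(1/γ) = 97.27 L.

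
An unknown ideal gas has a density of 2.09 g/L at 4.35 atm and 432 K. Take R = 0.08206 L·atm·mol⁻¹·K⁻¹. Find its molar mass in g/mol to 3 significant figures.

M ≈ 17.0 g/mol

ρ = PM/(RT) ⇒ M = ρRT/P = (2.09 × 0.08206 × 432.0) / 4.35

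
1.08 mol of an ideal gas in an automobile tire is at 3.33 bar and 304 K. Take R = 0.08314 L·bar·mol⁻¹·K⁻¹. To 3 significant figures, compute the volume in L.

V ≈ 8.20 L

PV = nRT ⇒ V = nRT/P = (1.08 × 0.08314 × 304) / 3.33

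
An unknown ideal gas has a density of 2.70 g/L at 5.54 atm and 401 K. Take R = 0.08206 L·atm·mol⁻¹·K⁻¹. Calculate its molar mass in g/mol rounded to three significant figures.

ρ = PM/(RT) ⇒ M = ρRT/P = (2.70 × 0.08206 × 401.0) / 5.54

M ≈ 16.0 g/mol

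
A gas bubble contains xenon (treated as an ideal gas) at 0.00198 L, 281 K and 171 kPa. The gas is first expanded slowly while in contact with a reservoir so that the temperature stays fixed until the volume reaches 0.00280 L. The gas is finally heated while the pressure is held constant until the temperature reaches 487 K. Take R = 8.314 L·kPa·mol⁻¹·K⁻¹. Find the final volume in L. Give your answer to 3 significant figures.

V₃ ≈ 0.00485 L

Isothermal, so P V is constant: T₂ = T₁; P₂ = P₁·(V₁/V₂) = 120.9 kPa.
P constant ⇒ V ∝ T: P₃ = P₂; V₃ = V₂·(T₃/T₂) = 0.004853 L.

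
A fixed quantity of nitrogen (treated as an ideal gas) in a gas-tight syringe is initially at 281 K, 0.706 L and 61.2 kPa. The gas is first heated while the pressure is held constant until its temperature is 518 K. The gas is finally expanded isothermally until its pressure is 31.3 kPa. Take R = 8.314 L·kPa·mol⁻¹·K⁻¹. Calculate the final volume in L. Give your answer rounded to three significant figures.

Isobaric, so V/T is constant: P₂ = P₁; V₂ = V₁·(T₂/T₁) = 1.301 L.
T constant ⇒ Boyle's law P V = const: T₃ = T₂; V₃ = V₂·(P₂/P₃) = 2.545 L.

V₃ ≈ 2.54 L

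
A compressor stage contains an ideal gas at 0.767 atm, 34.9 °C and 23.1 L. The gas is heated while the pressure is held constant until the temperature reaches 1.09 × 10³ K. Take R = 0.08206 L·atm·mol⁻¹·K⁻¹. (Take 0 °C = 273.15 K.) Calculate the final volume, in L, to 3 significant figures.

Convert: T₁ = 308.0 K.
Isobaric, so V/T is constant: P₂ = P₁; V₂ = V₁·(T₂/T₁) = 81.74 L.

V₂ ≈ 81.7 L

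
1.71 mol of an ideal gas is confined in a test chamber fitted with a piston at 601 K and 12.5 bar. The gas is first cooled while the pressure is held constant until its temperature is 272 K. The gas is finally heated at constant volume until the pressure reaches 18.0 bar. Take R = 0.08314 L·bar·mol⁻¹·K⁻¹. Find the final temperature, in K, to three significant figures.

T₃ ≈ 392 K

From PV = nRT: V₁ = nRT₁/P₁ = 6.836 L.
Isobaric, so V/T is constant: P₂ = P₁; V₂ = V₁·(T₂/T₁) = 3.094 L.
Isochoric, so P/T is constant: V₃ = V₂; T₃ = T₂·(P₃/P₂) = 391.7 K.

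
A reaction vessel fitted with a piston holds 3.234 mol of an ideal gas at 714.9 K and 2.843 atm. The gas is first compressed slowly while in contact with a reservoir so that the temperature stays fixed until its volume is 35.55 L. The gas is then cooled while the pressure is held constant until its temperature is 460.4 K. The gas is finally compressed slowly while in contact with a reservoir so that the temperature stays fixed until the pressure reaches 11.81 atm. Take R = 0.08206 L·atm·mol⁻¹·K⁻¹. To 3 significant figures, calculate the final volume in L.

V₄ ≈ 10.3 L

From PV = nRT: V₁ = nRT₁/P₁ = 66.73 L.
Isothermal, so P V is constant: T₂ = T₁; P₂ = P₁·(V₁/V₂) = 5.337 atm.
P constant ⇒ V ∝ T: P₃ = P₂; V₃ = V₂·(T₃/T₂) = 22.89 L.
T constant ⇒ Boyle's law P V = const: T₄ = T₃; V₄ = V₃·(P₃/P₄) = 10.35 L.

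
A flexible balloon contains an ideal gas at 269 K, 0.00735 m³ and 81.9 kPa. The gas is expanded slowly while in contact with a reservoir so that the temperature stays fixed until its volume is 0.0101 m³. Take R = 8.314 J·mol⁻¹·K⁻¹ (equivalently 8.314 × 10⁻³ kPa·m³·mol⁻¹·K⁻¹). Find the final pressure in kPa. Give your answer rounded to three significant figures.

Isothermal, so P V is constant: T₂ = T₁; P₂ = P₁·(V₁/V₂) = 59.60 kPa.

P₂ ≈ 59.6 kPa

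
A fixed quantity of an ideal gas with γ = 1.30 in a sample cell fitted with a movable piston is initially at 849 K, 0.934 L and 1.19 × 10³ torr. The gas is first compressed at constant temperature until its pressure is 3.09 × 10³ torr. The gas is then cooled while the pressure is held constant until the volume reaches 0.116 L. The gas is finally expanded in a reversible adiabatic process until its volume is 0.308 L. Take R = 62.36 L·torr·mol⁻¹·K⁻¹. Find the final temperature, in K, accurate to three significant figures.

T constant ⇒ Boyle's law P V = const: T₂ = T₁; V₂ = V₁·(P₁/P₂) = 0.3597 L.
P constant ⇒ V ∝ T: P₃ = P₂; T₃ = T₂·(V₃/V₂) = 273.8 K.
Adiabatic (γ = 1.30), T V^(γ−1) and P V^γ constant: T₄ = T₃·(V₃/V₄)^(γ−1) = 204.3 K; P₄ = P₃·(V₃/V₄)^γ = 868.2 torr.

T₄ ≈ 204 K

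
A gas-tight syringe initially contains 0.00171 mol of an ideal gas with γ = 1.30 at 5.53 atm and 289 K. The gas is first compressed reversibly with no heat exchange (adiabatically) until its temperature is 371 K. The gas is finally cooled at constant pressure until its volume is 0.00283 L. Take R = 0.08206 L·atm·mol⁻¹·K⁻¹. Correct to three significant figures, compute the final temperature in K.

From PV = nRT: V₁ = nRT₁/P₁ = 0.007333 L.
Reversible adiabatic, γ = 1.30: P₂ = P₁·(T₂/T₁)^(γ/(γ−1)) = 16.32 atm; V₂ = V₁·(T₁/T₂)^(1/(γ−1)) = 0.003189 L.
P constant ⇒ V ∝ T: P₃ = P₂; T₃ = T₂·(V₃/V₂) = 329.2 K.

T₃ ≈ 329 K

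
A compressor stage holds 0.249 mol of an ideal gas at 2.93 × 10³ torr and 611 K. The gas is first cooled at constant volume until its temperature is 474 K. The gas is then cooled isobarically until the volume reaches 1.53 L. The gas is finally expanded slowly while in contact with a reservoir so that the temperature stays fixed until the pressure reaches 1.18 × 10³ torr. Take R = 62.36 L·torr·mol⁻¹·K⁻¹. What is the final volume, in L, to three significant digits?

From PV = nRT: V₁ = nRT₁/P₁ = 3.238 L.
Isochoric, so P/T is constant: V₂ = V₁; P₂ = P₁·(T₂/T₁) = 2273 torr.
P constant ⇒ V ∝ T: P₃ = P₂; T₃ = T₂·(V₃/V₂) = 224.0 K.
Isothermal, so P V is constant: T₄ = T₃; V₄ = V₃·(P₃/P₄) = 2.947 L.

V₄ ≈ 2.95 L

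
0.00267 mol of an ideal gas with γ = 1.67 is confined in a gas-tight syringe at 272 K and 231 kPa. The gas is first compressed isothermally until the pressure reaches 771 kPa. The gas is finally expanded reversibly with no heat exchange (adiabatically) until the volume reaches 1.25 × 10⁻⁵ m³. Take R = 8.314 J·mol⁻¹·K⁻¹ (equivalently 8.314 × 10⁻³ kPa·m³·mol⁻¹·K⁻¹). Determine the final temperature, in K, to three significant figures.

From PV = nRT: V₁ = nRT₁/P₁ = 2.614e-05 m³.
Isothermal, so P V is constant: T₂ = T₁; V₂ = V₁·(P₁/P₂) = 7.831e-06 m³.
Reversible adiabatic, γ = 1.67: T₃ = T₂·(V₂/V₃)^(γ−1) = 198.8 K; P₃ = P₂·(V₂/V₃)^γ = 353.1 kPa.

T₃ ≈ 199 K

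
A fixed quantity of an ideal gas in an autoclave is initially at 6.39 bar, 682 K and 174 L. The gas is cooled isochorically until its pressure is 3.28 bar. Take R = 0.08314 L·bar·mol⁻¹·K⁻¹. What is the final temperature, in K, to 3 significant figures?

T₂ ≈ 350 K

V constant ⇒ P ∝ T: V₂ = V₁; T₂ = T₁·(P₂/P₁) = 350.1 K.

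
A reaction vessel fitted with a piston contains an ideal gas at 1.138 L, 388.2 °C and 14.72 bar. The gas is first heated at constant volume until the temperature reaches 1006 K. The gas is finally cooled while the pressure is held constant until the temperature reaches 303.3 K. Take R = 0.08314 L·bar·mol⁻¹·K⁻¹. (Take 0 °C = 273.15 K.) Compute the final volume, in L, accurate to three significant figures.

V₃ ≈ 0.343 L

Convert: T₁ = 661.3 K.
Isochoric, so P/T is constant: V₂ = V₁; P₂ = P₁·(T₂/T₁) = 22.39 bar.
Isobaric, so V/T is constant: P₃ = P₂; V₃ = V₂·(T₃/T₂) = 0.3431 L.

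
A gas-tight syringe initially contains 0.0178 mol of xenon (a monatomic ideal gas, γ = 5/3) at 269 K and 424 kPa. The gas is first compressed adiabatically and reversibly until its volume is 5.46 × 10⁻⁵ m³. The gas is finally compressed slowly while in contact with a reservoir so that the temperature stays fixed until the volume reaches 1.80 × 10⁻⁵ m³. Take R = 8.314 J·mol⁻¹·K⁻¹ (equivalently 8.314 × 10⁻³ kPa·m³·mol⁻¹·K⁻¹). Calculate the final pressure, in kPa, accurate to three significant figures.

P₃ ≈ 3.17e+03 kPa

From PV = nRT: V₁ = nRT₁/P₁ = 9.389e-05 m³.
Reversible adiabatic, γ = 5/3: T₂ = T₁·(V₁/V₂)^(γ−1) = 386.1 K; P₂ = P₁·(V₁/V₂)^γ = 1046 kPa.
Isothermal, so P V is constant: T₃ = T₂; P₃ = P₂·(V₂/V₃) = 3174 kPa.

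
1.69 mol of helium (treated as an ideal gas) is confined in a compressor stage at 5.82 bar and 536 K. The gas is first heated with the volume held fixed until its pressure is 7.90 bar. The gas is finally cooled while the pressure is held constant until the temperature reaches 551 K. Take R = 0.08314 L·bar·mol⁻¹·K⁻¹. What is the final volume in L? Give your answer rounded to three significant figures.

From PV = nRT: V₁ = nRT₁/P₁ = 12.94 L.
V constant ⇒ P ∝ T: V₂ = V₁; T₂ = T₁·(P₂/P₁) = 727.6 K.
Isobaric, so V/T is constant: P₃ = P₂; V₃ = V₂·(T₃/T₂) = 9.800 L.

V₃ ≈ 9.80 L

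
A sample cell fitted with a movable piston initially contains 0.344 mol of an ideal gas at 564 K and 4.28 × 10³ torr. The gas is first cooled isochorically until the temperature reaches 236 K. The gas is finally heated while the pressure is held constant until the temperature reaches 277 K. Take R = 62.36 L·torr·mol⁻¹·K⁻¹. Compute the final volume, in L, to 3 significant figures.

V₃ ≈ 3.32 L

From PV = nRT: V₁ = nRT₁/P₁ = 2.827 L.
Isochoric, so P/T is constant: V₂ = V₁; P₂ = P₁·(T₂/T₁) = 1791 torr.
P constant ⇒ V ∝ T: P₃ = P₂; V₃ = V₂·(T₃/T₂) = 3.318 L.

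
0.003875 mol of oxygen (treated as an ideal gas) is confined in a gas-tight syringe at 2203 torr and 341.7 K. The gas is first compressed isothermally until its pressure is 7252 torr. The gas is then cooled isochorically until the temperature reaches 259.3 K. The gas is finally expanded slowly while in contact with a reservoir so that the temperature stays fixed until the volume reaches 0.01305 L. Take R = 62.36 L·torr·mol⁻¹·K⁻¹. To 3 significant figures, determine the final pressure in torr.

From PV = nRT: V₁ = nRT₁/P₁ = 0.03748 L.
T constant ⇒ Boyle's law P V = const: T₂ = T₁; V₂ = V₁·(P₁/P₂) = 0.01139 L.
Isochoric, so P/T is constant: V₃ = V₂; P₃ = P₂·(T₃/T₂) = 5503 torr.
T constant ⇒ Boyle's law P V = const: T₄ = T₃; P₄ = P₃·(V₃/V₄) = 4801 torr.

P₄ ≈ 4.80e+03 torr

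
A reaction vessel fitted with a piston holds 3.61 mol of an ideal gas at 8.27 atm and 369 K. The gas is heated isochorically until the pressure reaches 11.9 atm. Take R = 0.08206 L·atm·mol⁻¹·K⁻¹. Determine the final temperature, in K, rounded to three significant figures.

T₂ ≈ 531 K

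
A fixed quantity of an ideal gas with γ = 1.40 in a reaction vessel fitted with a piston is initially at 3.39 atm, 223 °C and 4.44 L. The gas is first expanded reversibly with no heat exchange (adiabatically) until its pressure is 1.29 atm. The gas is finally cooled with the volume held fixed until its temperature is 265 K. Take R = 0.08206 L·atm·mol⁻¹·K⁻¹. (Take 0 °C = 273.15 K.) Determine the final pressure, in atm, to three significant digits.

Convert: T₁ = 496.1 K.
Reversible adiabatic, γ = 1.40: T₂ = T₁·(P₂/P₁)^((γ−1)/γ) = 376.5 K; V₂ = V₁·(P₁/P₂)^(1/γ) = 8.853 L.
Isochoric, so P/T is constant: V₃ = V₂; P₃ = P₂·(T₃/T₂) = 0.9081 atm.

P₃ ≈ 0.908 atm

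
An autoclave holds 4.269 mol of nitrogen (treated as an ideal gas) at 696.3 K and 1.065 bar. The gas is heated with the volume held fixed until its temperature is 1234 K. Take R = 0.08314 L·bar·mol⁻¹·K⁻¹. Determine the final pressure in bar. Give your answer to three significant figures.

From PV = nRT: V₁ = nRT₁/P₁ = 232.1 L.
Isochoric, so P/T is constant: V₂ = V₁; P₂ = P₁·(T₂/T₁) = 1.887 bar.

P₂ ≈ 1.89 bar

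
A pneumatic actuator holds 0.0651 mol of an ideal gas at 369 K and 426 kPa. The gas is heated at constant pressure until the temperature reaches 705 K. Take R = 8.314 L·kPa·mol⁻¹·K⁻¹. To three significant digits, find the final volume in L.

From PV = nRT: V₁ = nRT₁/P₁ = 0.4688 L.
Isobaric, so V/T is constant: P₂ = P₁; V₂ = V₁·(T₂/T₁) = 0.8957 L.

V₂ ≈ 0.896 L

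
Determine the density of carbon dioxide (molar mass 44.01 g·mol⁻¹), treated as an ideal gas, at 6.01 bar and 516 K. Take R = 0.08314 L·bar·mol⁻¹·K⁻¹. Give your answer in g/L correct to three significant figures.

ρ ≈ 6.17 g/L

ρ = PM/(RT) = (6.01 × 44.01) / (0.08314 × 516.0)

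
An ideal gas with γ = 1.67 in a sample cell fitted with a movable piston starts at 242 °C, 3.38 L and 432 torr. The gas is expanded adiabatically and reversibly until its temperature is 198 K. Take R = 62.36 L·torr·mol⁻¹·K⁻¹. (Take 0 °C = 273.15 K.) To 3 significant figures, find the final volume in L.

V₂ ≈ 14.1 L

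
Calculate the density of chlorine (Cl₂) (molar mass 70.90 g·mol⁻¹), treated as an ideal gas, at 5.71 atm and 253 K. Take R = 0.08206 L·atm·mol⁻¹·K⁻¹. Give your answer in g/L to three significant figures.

ρ ≈ 19.5 g/L

ρ = PM/(RT) = (5.71 × 70.90) / (0.08206 × 253.0)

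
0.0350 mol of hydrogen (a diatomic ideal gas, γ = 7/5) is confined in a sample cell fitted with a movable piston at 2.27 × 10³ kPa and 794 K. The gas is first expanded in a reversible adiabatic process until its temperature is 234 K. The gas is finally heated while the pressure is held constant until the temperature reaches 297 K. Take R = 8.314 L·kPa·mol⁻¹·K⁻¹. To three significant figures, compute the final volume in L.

V₃ ≈ 2.74 L

From PV = nRT: V₁ = nRT₁/P₁ = 0.1018 L.
Adiabatic (γ = 7/5), T V^(γ−1) and P V^γ constant: P₂ = P₁·(T₂/T₁)^(γ/(γ−1)) = 31.54 kPa; V₂ = V₁·(T₁/T₂)^(1/(γ−1)) = 2.159 L.
P constant ⇒ V ∝ T: P₃ = P₂; V₃ = V₂·(T₃/T₂) = 2.740 L.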